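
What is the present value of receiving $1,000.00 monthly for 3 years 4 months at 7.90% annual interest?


Present value of an ordinary annuity: PV = PMT × (1 − (1 + r)^(−n)) / r
Monthly rate r = 0.079/12 ≈ 0.00658333, n = 40
PV = $1,000.00 × (1 − (1 + 0.079/12)^(−40)) / (0.079/12)
PV = $1,000.00 × 35.0659447
PV = $35,065.94

PV = PMT × (1-(1+r)^(-n))/r = $35,065.94


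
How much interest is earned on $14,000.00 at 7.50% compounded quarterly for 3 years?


Compound interest earned = final amount − principal.
A = P(1 + r/n)^(nt) = $14,000.00 × (1 + 0.075/4)^(4 × 3) = $17,496.03
Interest = A − P = $17,496.03 − $14,000.00 = $3,496.03

Interest = A - P = $3,496.03


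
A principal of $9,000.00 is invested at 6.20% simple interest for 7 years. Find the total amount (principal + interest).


Total amount formula: A = P(1 + rt) = P + P·r·t
Interest: I = P × r × t = $9,000.00 × 0.062 × 7 = $3,906.00
A = P + I = $9,000.00 + $3,906.00 = $12,906.00

A = P + I = P(1 + rt) = $12,906.00


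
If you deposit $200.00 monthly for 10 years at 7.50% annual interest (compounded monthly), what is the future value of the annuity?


Future value of an ordinary annuity: FV = PMT × ((1 + r)^n − 1) / r
Monthly rate r = 0.075/12 = 0.00625, n = 120
FV = $200.00 × ((1 + 0.075/12)^120 − 1) / (0.075/12)
FV = $200.00 × 177.930342
FV = $35,586.07

FV = PMT × ((1+r)^n - 1)/r = $35,586.07


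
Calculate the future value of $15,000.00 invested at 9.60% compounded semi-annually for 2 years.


Compound interest formula: A = P(1 + r/n)^(nt)
A = $15,000.00 × (1 + 0.096/2)^(2 × 2)
Growth factor: (1 + 0.096/2)^4 = 1.206272
A = $15,000.00 × 1.206272
A = $18,094.08

A = P(1 + r/n)^(nt) = $18,094.08


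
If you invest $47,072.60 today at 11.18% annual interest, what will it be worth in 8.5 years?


Future value formula: FV = PV × (1 + r)^t
FV = $47,072.60 × (1 + 0.1118)^8.5
FV = $47,072.60 × 2.4616522
FV = $115,876.37

FV = PV × (1 + r)^t = $115,876.37


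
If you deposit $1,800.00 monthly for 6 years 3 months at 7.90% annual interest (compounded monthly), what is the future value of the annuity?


Future value of an ordinary annuity: FV = PMT × ((1 + r)^n − 1) / r
Monthly rate r = 0.079/12 ≈ 0.00658333, n = 75
FV = $1,800.00 × ((1 + 0.079/12)^75 − 1) / (0.079/12)
FV = $1,800.00 × 96.577179
FV = $173,838.92

FV = PMT × ((1+r)^n - 1)/r = $173,838.92


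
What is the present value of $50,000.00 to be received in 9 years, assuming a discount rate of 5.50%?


Present value formula: PV = FV / (1 + r)^t
PV = $50,000.00 / (1 + 0.055)^9
PV = $50,000.00 / 1.6190943
PV = $30,881.46

PV = FV / (1 + r)^t = $30,881.46


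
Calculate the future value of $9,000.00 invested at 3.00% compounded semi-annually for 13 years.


Compound interest formula: A = P(1 + r/n)^(nt)
A = $9,000.00 × (1 + 0.03/2)^(2 × 13)
Growth factor: (1 + 0.03/2)^26 = 1.472710
A = $9,000.00 × 1.472710
A = $13,254.39

A = P(1 + r/n)^(nt) = $13,254.39


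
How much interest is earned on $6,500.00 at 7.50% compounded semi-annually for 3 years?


Compound interest earned = final amount − principal.
A = P(1 + r/n)^(nt) = $6,500.00 × (1 + 0.075/2)^(2 × 3) = $8,106.66
Interest = A − P = $8,106.66 − $6,500.00 = $1,606.66

Interest = A - P = $1,606.66


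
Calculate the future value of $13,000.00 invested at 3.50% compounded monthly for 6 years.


Compound interest formula: A = P(1 + r/n)^(nt)
A = $13,000.00 × (1 + 0.035/12)^(12 × 6)
Growth factor: (1 + 0.035/12)^72 = 1.233301
A = $13,000.00 × 1.233301
A = $16,032.91

A = P(1 + r/n)^(nt) = $16,032.91


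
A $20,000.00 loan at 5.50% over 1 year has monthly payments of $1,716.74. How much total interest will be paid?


Total paid over the life of the loan = PMT × n.
Total paid = $1,716.74 × 12 = $20,600.88
Total interest = total paid − principal = $20,600.88 − $20,000.00 = $600.88

Total interest = (PMT × n) - PV = $600.88


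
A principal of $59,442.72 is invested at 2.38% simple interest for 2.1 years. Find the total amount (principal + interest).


Total amount formula: A = P(1 + rt) = P + P·r·t
Interest: I = P × r × t = $59,442.72 × 0.0238 × 2.1 = $2,970.95
A = P + I = $59,442.72 + $2,970.95 = $62,413.67

A = P + I = P(1 + rt) = $62,413.67


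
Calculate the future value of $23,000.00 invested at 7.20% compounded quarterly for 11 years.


Compound interest formula: A = P(1 + r/n)^(nt)
A = $23,000.00 × (1 + 0.072/4)^(4 × 11)
Growth factor: (1 + 0.072/4)^44 = 2.1923113
A = $23,000.00 × 2.1923113
A = $50,423.16

A = P(1 + r/n)^(nt) = $50,423.16


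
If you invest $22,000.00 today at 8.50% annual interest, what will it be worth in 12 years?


Future value formula: FV = PV × (1 + r)^t
FV = $22,000.00 × (1 + 0.085)^12
FV = $22,000.00 × 2.6616862
FV = $58,557.10

FV = PV × (1 + r)^t = $58,557.10


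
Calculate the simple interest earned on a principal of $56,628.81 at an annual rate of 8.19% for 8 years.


Simple interest formula: I = P × r × t
I = $56,628.81 × 0.0819 × 8
I = $37,103.20

I = P × r × t = $37,103.20


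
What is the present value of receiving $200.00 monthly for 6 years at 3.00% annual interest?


Present value of an ordinary annuity: PV = PMT × (1 − (1 + r)^(−n)) / r
Monthly rate r = 0.03/12 = 0.0025, n = 72
PV = $200.00 × (1 − (1 + 0.03/12)^(−72)) / (0.03/12)
PV = $200.00 × 65.816858
PV = $13,163.37

PV = PMT × (1-(1+r)^(-n))/r = $13,163.37


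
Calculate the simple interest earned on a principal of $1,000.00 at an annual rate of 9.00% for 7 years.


Simple interest formula: I = P × r × t
I = $1,000.00 × 0.09 × 7
I = $630.00

I = P × r × t = $630.00


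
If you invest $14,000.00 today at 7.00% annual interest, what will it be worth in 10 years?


Future value formula: FV = PV × (1 + r)^t
FV = $14,000.00 × (1 + 0.07)^10
FV = $14,000.00 × 1.9671514
FV = $27,540.12

FV = PV × (1 + r)^t = $27,540.12


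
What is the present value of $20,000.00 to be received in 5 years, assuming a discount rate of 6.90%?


Present value formula: PV = FV / (1 + r)^t
PV = $20,000.00 / (1 + 0.069)^5
PV = $20,000.00 / 1.39600999
PV = $14,326.55

PV = FV / (1 + r)^t = $14,326.55


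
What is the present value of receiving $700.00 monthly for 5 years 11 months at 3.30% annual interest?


Present value of an ordinary annuity: PV = PMT × (1 − (1 + r)^(−n)) / r
Monthly rate r = 0.033/12 = 0.00275, n = 71
PV = $700.00 × (1 − (1 + 0.033/12)^(−71)) / (0.033/12)
PV = $700.00 × 64.418382
PV = $45,092.87

PV = PMT × (1-(1+r)^(-n))/r = $45,092.87


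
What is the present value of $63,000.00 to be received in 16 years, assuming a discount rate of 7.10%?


Present value formula: PV = FV / (1 + r)^t
PV = $63,000.00 / (1 + 0.071)^16
PV = $63,000.00 / 2.996619
PV = $21,023.69

PV = FV / (1 + r)^t = $21,023.69


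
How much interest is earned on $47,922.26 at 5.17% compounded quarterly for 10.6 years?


Compound interest earned = final amount − principal.
A = P(1 + r/n)^(nt) = $47,922.26 × (1 + 0.0517/4)^(4 × 10.6) = $82,606.53
Interest = A − P = $82,606.53 − $47,922.26 = $34,684.27

Interest = A - P = $34,684.27


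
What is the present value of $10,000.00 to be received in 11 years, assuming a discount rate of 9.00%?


Present value formula: PV = FV / (1 + r)^t
PV = $10,000.00 / (1 + 0.09)^11
PV = $10,000.00 / 2.580426
PV = $3,875.33

PV = FV / (1 + r)^t = $3,875.33


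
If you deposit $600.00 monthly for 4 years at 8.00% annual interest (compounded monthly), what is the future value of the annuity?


Future value of an ordinary annuity: FV = PMT × ((1 + r)^n − 1) / r
Monthly rate r = 0.08/12 ≈ 0.00666667, n = 48
FV = $600.00 × ((1 + 0.08/12)^48 − 1) / (0.08/12)
FV = $600.00 × 56.349915
FV = $33,809.95

FV = PMT × ((1+r)^n - 1)/r = $33,809.95


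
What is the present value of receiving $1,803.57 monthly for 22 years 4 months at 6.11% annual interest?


Present value of an ordinary annuity: PV = PMT × (1 − (1 + r)^(−n)) / r
Monthly rate r = 0.0611/12 ≈ 0.00509167, n = 268
PV = $1,803.57 × (1 − (1 + 0.0611/12)^(−268)) / (0.0611/12)
PV = $1,803.57 × 146.046979
PV = $263,405.95

PV = PMT × (1-(1+r)^(-n))/r = $263,405.95


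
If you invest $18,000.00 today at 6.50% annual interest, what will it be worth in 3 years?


Future value formula: FV = PV × (1 + r)^t
FV = $18,000.00 × (1 + 0.065)^3
FV = $18,000.00 × 1.2079496
FV = $21,743.09

FV = PV × (1 + r)^t = $21,743.09


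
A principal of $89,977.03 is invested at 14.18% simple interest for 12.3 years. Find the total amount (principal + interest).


Total amount formula: A = P(1 + rt) = P + P·r·t
Interest: I = P × r × t = $89,977.03 × 0.1418 × 12.3 = $156,932.54
A = P + I = $89,977.03 + $156,932.54 = $246,909.57

A = P + I = P(1 + rt) = $246,909.57


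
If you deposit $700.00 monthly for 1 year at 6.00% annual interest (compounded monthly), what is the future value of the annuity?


Future value of an ordinary annuity: FV = PMT × ((1 + r)^n − 1) / r
Monthly rate r = 0.06/12 = 0.005, n = 12
FV = $700.00 × ((1 + 0.06/12)^12 − 1) / (0.06/12)
FV = $700.00 × 12.335562
FV = $8,634.89

FV = PMT × ((1+r)^n - 1)/r = $8,634.89


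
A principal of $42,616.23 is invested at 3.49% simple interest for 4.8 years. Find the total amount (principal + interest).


Total amount formula: A = P(1 + rt) = P + P·r·t
Interest: I = P × r × t = $42,616.23 × 0.0349 × 4.8 = $7,139.07
A = P + I = $42,616.23 + $7,139.07 = $49,755.30

A = P + I = P(1 + rt) = $49,755.30


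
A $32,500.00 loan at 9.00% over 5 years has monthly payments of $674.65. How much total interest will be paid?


Total paid over the life of the loan = PMT × n.
Total paid = $674.65 × 60 = $40,479.00
Total interest = total paid − principal = $40,479.00 − $32,500.00 = $7,979.00

Total interest = (PMT × n) - PV = $7,979.00


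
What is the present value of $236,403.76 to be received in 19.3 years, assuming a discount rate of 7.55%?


Present value formula: PV = FV / (1 + r)^t
PV = $236,403.76 / (1 + 0.0755)^19.3
PV = $236,403.76 / 4.0745627
PV = $58,019.42

PV = FV / (1 + r)^t = $58,019.42


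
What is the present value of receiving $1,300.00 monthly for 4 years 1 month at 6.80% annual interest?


Present value of an ordinary annuity: PV = PMT × (1 − (1 + r)^(−n)) / r
Monthly rate r = 0.068/12 ≈ 0.00566667, n = 49
PV = $1,300.00 × (1 − (1 + 0.068/12)^(−49)) / (0.068/12)
PV = $1,300.00 × 42.680600
PV = $55,484.78

PV = PMT × (1-(1+r)^(-n))/r = $55,484.78


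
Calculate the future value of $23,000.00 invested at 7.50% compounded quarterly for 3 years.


Compound interest formula: A = P(1 + r/n)^(nt)
A = $23,000.00 × (1 + 0.075/4)^(4 × 3)
Growth factor: (1 + 0.075/4)^12 = 1.2497164
A = $23,000.00 × 1.2497164
A = $28,743.48

A = P(1 + r/n)^(nt) = $28,743.48


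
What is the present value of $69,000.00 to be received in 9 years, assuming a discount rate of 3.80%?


Present value formula: PV = FV / (1 + r)^t
PV = $69,000.00 / (1 + 0.038)^9
PV = $69,000.00 / 1.3988662
PV = $49,325.66

PV = FV / (1 + r)^t = $49,325.66


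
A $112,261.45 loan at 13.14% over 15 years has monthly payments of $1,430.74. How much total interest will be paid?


Total paid over the life of the loan = PMT × n.
Total paid = $1,430.74 × 180 = $257,533.20
Total interest = total paid − principal = $257,533.20 − $112,261.45 = $145,271.75

Total interest = (PMT × n) - PV = $145,271.75


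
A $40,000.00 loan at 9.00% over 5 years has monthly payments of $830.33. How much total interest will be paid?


Total paid over the life of the loan = PMT × n.
Total paid = $830.33 × 60 = $49,819.80
Total interest = total paid − principal = $49,819.80 − $40,000.00 = $9,819.80

Total interest = (PMT × n) - PV = $9,819.80


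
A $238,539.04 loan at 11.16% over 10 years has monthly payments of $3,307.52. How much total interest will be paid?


Total paid over the life of the loan = PMT × n.
Total paid = $3,307.52 × 120 = $396,902.40
Total interest = total paid − principal = $396,902.40 − $238,539.04 = $158,363.36

Total interest = (PMT × n) - PV = $158,363.36


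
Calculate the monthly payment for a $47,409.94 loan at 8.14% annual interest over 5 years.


Loan payment formula: PMT = PV × r / (1 − (1 + r)^(−n))
Monthly rate r = 0.0814/12 ≈ 0.00678333, n = 60 months
Denominator: 1 − (1 + 0.0814/12)^(−60) = 0.333440
PMT = $47,409.94 × (0.0814/12) / 0.333440
PMT = $964.48 per month

PMT = PV × r / (1-(1+r)^(-n)) = $964.48/month


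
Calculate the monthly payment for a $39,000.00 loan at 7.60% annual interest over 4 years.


Loan payment formula: PMT = PV × r / (1 − (1 + r)^(−n))
Monthly rate r = 0.076/12 ≈ 0.00633333, n = 48 months
Denominator: 1 − (1 + 0.076/12)^(−48) = 0.261431
PMT = $39,000.00 × (0.076/12) / 0.261431
PMT = $944.80 per month

PMT = PV × r / (1-(1+r)^(-n)) = $944.80/month


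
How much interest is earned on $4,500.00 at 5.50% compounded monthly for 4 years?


Compound interest earned = final amount − principal.
A = P(1 + r/n)^(nt) = $4,500.00 × (1 + 0.055/12)^(12 × 4) = $5,604.53
Interest = A − P = $5,604.53 − $4,500.00 = $1,104.53

Interest = A - P = $1,104.53


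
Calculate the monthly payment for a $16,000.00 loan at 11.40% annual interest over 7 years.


Loan payment formula: PMT = PV × r / (1 − (1 + r)^(−n))
Monthly rate r = 0.114/12 = 0.0095, n = 84 months
Denominator: 1 − (1 + 0.114/12)^(−84) = 0.548072
PMT = $16,000.00 × (0.114/12) / 0.548072
PMT = $277.34 per month

PMT = PV × r / (1-(1+r)^(-n)) = $277.34/month


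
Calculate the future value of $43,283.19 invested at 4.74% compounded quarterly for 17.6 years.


Compound interest formula: A = P(1 + r/n)^(nt)
A = $43,283.19 × (1 + 0.0474/4)^(4 × 17.6)
Growth factor: (1 + 0.0474/4)^70.4 = 2.2917961
A = $43,283.19 × 2.2917961
A = $99,196.25

A = P(1 + r/n)^(nt) = $99,196.25


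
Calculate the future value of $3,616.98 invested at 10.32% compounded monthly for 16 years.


Compound interest formula: A = P(1 + r/n)^(nt)
A = $3,616.98 × (1 + 0.1032/12)^(12 × 16)
Growth factor: (1 + 0.1032/12)^192 = 5.176558
A = $3,616.98 × 5.176558
A = $18,723.51

A = P(1 + r/n)^(nt) = $18,723.51


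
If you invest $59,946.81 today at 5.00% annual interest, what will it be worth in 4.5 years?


Future value formula: FV = PV × (1 + r)^t
FV = $59,946.81 × (1 + 0.05)^4.5
FV = $59,946.81 × 1.2455233
FV = $74,665.15

FV = PV × (1 + r)^t = $74,665.15


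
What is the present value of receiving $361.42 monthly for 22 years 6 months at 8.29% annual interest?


Present value of an ordinary annuity: PV = PMT × (1 − (1 + r)^(−n)) / r
Monthly rate r = 0.0829/12 ≈ 0.00690833, n = 270
PV = $361.42 × (1 − (1 + 0.0829/12)^(−270)) / (0.0829/12)
PV = $361.42 × 122.192448
PV = $44,162.79

PV = PMT × (1-(1+r)^(-n))/r = $44,162.79


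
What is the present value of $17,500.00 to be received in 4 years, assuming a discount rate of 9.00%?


Present value formula: PV = FV / (1 + r)^t
PV = $17,500.00 / (1 + 0.09)^4
PV = $17,500.00 / 1.411582
PV = $12,397.44

PV = FV / (1 + r)^t = $12,397.44


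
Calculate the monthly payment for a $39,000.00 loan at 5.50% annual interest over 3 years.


Loan payment formula: PMT = PV × r / (1 − (1 + r)^(−n))
Monthly rate r = 0.055/12 ≈ 0.00458333, n = 36 months
Denominator: 1 − (1 + 0.055/12)^(−36) = 0.151787
PMT = $39,000.00 × (0.055/12) / 0.151787
PMT = $1,177.64 per month

PMT = PV × r / (1-(1+r)^(-n)) = $1,177.64/month


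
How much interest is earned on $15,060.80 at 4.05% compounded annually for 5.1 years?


Compound interest earned = final amount − principal.
A = P(1 + r/n)^(nt) = $15,060.80 × (1 + 0.0405/1)^(1 × 5.1) = $18,440.92
Interest = A − P = $18,440.92 − $15,060.80 = $3,380.12

Interest = A - P = $3,380.12


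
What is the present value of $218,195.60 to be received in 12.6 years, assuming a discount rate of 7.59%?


Present value formula: PV = FV / (1 + r)^t
PV = $218,195.60 / (1 + 0.0759)^12.6
PV = $218,195.60 / 2.51377287
PV = $86,800.05

PV = FV / (1 + r)^t = $86,800.05


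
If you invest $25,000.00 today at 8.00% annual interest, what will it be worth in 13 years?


Future value formula: FV = PV × (1 + r)^t
FV = $25,000.00 × (1 + 0.08)^13
FV = $25,000.00 × 2.7196237
FV = $67,990.59

FV = PV × (1 + r)^t = $67,990.59


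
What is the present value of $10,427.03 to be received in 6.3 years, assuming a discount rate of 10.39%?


Present value formula: PV = FV / (1 + r)^t
PV = $10,427.03 / (1 + 0.1039)^6.3
PV = $10,427.03 / 1.864049
PV = $5,593.75

PV = FV / (1 + r)^t = $5,593.75


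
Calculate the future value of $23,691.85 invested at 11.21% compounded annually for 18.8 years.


Compound interest formula: A = P(1 + r/n)^(nt)
A = $23,691.85 × (1 + 0.1121/1)^(1 × 18.8)
Growth factor: (1 + 0.1121/1)^18.8 = 7.3706231
A = $23,691.85 × 7.3706231
A = $174,623.70

A = P(1 + r/n)^(nt) = $174,623.70


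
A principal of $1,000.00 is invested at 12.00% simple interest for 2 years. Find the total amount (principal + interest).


Total amount formula: A = P(1 + rt) = P + P·r·t
Interest: I = P × r × t = $1,000.00 × 0.12 × 2 = $240.00
A = P + I = $1,000.00 + $240.00 = $1,240.00

A = P + I = P(1 + rt) = $1,240.00


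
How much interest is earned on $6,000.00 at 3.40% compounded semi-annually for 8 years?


Compound interest earned = final amount − principal.
A = P(1 + r/n)^(nt) = $6,000.00 × (1 + 0.034/2)^(2 × 8) = $7,857.54
Interest = A − P = $7,857.54 − $6,000.00 = $1,857.54

Interest = A - P = $1,857.54


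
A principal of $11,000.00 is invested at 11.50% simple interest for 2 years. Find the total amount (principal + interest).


Total amount formula: A = P(1 + rt) = P + P·r·t
Interest: I = P × r × t = $11,000.00 × 0.115 × 2 = $2,530.00
A = P + I = $11,000.00 + $2,530.00 = $13,530.00

A = P + I = P(1 + rt) = $13,530.00


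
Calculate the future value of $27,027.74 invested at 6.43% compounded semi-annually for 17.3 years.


Compound interest formula: A = P(1 + r/n)^(nt)
A = $27,027.74 × (1 + 0.0643/2)^(2 × 17.3)
Growth factor: (1 + 0.0643/2)^34.6 = 2.988832
A = $27,027.74 × 2.988832
A = $80,781.37

A = P(1 + r/n)^(nt) = $80,781.37


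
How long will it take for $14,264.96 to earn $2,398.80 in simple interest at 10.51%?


Rearrange the simple interest formula for t:
I = P × r × t  ⇒  t = I / (P × r)
t = $2,398.80 / ($14,264.96 × 0.1051)
t = 1.6

t = I/(P×r) = 1.6 years


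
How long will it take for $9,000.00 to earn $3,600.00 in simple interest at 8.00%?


Rearrange the simple interest formula for t:
I = P × r × t  ⇒  t = I / (P × r)
t = $3,600.00 / ($9,000.00 × 0.08)
t = 5

t = I/(P×r) = 5 years


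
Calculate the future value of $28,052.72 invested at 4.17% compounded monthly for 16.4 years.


Compound interest formula: A = P(1 + r/n)^(nt)
A = $28,052.72 × (1 + 0.0417/12)^(12 × 16.4)
Growth factor: (1 + 0.0417/12)^196.8 = 1.9792035
A = $28,052.72 × 1.9792035
A = $55,522.04

A = P(1 + r/n)^(nt) = $55,522.04


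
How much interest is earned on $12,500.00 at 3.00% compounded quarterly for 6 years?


Compound interest earned = final amount − principal.
A = P(1 + r/n)^(nt) = $12,500.00 × (1 + 0.03/4)^(4 × 6) = $14,955.17
Interest = A − P = $14,955.17 − $12,500.00 = $2,455.17

Interest = A - P = $2,455.17


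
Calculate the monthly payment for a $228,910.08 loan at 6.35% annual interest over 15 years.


Loan payment formula: PMT = PV × r / (1 − (1 + r)^(−n))
Monthly rate r = 0.0635/12 ≈ 0.00529167, n = 180 months
Denominator: 1 − (1 + 0.0635/12)^(−180) = 0.6132546
PMT = $228,910.08 × (0.0635/12) / 0.6132546
PMT = $1,975.23 per month

PMT = PV × r / (1-(1+r)^(-n)) = $1,975.23/month


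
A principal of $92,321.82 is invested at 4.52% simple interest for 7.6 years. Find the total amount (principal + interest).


Total amount formula: A = P(1 + rt) = P + P·r·t
Interest: I = P × r × t = $92,321.82 × 0.0452 × 7.6 = $31,714.39
A = P + I = $92,321.82 + $31,714.39 = $124,036.21

A = P + I = P(1 + rt) = $124,036.21


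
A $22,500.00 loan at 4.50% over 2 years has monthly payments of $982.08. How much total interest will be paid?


Total paid over the life of the loan = PMT × n.
Total paid = $982.08 × 24 = $23,569.92
Total interest = total paid − principal = $23,569.92 − $22,500.00 = $1,069.92

Total interest = (PMT × n) - PV = $1,069.92


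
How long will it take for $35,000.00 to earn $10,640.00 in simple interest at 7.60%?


Rearrange the simple interest formula for t:
I = P × r × t  ⇒  t = I / (P × r)
t = $10,640.00 / ($35,000.00 × 0.076)
t = 4

t = I/(P×r) = 4 years


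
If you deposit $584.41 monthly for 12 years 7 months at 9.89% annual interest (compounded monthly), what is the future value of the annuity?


Future value of an ordinary annuity: FV = PMT × ((1 + r)^n − 1) / r
Monthly rate r = 0.0989/12 ≈ 0.00824167, n = 151
FV = $584.41 × ((1 + 0.0989/12)^151 − 1) / (0.0989/12)
FV = $584.41 × 297.695948
FV = $173,976.49

FV = PMT × ((1+r)^n - 1)/r = $173,976.49


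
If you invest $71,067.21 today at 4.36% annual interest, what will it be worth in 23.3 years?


Future value formula: FV = PV × (1 + r)^t
FV = $71,067.21 × (1 + 0.0436)^23.3
FV = $71,067.21 × 2.70298628
FV = $192,093.69

FV = PV × (1 + r)^t = $192,093.69


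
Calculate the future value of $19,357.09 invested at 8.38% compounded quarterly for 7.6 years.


Compound interest formula: A = P(1 + r/n)^(nt)
A = $19,357.09 × (1 + 0.0838/4)^(4 × 7.6)
Growth factor: (1 + 0.0838/4)^30.4 = 1.878175
A = $19,357.09 × 1.878175
A = $36,356.00

A = P(1 + r/n)^(nt) = $36,356.00


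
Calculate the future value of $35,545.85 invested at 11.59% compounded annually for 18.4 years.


Compound interest formula: A = P(1 + r/n)^(nt)
A = $35,545.85 × (1 + 0.1159/1)^(1 × 18.4)
Growth factor: (1 + 0.1159/1)^18.4 = 7.5215112
A = $35,545.85 × 7.5215112
A = $267,358.51

A = P(1 + r/n)^(nt) = $267,358.51


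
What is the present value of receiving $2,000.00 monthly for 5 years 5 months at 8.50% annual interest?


Present value of an ordinary annuity: PV = PMT × (1 − (1 + r)^(−n)) / r
Monthly rate r = 0.085/12 ≈ 0.00708333, n = 65
PV = $2,000.00 × (1 − (1 + 0.085/12)^(−65)) / (0.085/12)
PV = $2,000.00 × 51.946499
PV = $103,893.00

PV = PMT × (1-(1+r)^(-n))/r = $103,893.00


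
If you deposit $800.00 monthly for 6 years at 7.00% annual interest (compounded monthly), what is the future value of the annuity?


Future value of an ordinary annuity: FV = PMT × ((1 + r)^n − 1) / r
Monthly rate r = 0.07/12 ≈ 0.00583333, n = 72
FV = $800.00 × ((1 + 0.07/12)^72 − 1) / (0.07/12)
FV = $800.00 × 89.1609436
FV = $71,328.75

FV = PMT × ((1+r)^n - 1)/r = $71,328.75


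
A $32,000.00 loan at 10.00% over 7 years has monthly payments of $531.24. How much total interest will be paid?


Total paid over the life of the loan = PMT × n.
Total paid = $531.24 × 84 = $44,624.16
Total interest = total paid − principal = $44,624.16 − $32,000.00 = $12,624.16

Total interest = (PMT × n) - PV = $12,624.16


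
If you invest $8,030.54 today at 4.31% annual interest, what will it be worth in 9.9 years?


Future value formula: FV = PV × (1 + r)^t
FV = $8,030.54 × (1 + 0.0431)^9.9
FV = $8,030.54 × 1.518542
FV = $12,194.71

FV = PV × (1 + r)^t = $12,194.71


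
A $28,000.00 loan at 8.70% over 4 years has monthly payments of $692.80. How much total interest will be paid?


Total paid over the life of the loan = PMT × n.
Total paid = $692.80 × 48 = $33,254.40
Total interest = total paid − principal = $33,254.40 − $28,000.00 = $5,254.40

Total interest = (PMT × n) - PV = $5,254.40


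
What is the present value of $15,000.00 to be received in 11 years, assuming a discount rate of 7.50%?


Present value formula: PV = FV / (1 + r)^t
PV = $15,000.00 / (1 + 0.075)^11
PV = $15,000.00 / 2.215609
PV = $6,770.15

PV = FV / (1 + r)^t = $6,770.15


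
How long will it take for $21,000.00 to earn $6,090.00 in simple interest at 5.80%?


Rearrange the simple interest formula for t:
I = P × r × t  ⇒  t = I / (P × r)
t = $6,090.00 / ($21,000.00 × 0.058)
t = 5

t = I/(P×r) = 5 years


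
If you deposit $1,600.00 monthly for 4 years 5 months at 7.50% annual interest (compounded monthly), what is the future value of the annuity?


Future value of an ordinary annuity: FV = PMT × ((1 + r)^n − 1) / r
Monthly rate r = 0.075/12 = 0.00625, n = 53
FV = $1,600.00 × ((1 + 0.075/12)^53 − 1) / (0.075/12)
FV = $1,600.00 × 62.603676
FV = $100,165.88

FV = PMT × ((1+r)^n - 1)/r = $100,165.88


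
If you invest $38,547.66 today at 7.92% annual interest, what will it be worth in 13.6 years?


Future value formula: FV = PV × (1 + r)^t
FV = $38,547.66 × (1 + 0.0792)^13.6
FV = $38,547.66 × 2.8195924
FV = $108,688.69

FV = PV × (1 + r)^t = $108,688.69


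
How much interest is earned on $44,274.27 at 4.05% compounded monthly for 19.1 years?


Compound interest earned = final amount − principal.
A = P(1 + r/n)^(nt) = $44,274.27 × (1 + 0.0405/12)^(12 × 19.1) = $95,837.23
Interest = A − P = $95,837.23 − $44,274.27 = $51,562.96

Interest = A - P = $51,562.96


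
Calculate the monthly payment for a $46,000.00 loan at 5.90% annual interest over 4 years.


Loan payment formula: PMT = PV × r / (1 − (1 + r)^(−n))
Monthly rate r = 0.059/12 ≈ 0.00491667, n = 48 months
Denominator: 1 − (1 + 0.059/12)^(−48) = 0.2097625
PMT = $46,000.00 × (0.059/12) / 0.2097625
PMT = $1,078.20 per month

PMT = PV × r / (1-(1+r)^(-n)) = $1,078.20/month


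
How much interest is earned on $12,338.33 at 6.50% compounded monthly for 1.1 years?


Compound interest earned = final amount − principal.
A = P(1 + r/n)^(nt) = $12,338.33 × (1 + 0.065/12)^(12 × 1.1) = $13,250.27
Interest = A − P = $13,250.27 − $12,338.33 = $911.94

Interest = A - P = $911.94


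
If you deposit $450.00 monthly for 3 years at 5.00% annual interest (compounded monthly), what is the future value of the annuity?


Future value of an ordinary annuity: FV = PMT × ((1 + r)^n − 1) / r
Monthly rate r = 0.05/12 ≈ 0.00416667, n = 36
FV = $450.00 × ((1 + 0.05/12)^36 − 1) / (0.05/12)
FV = $450.00 × 38.753336
FV = $17,439.00

FV = PMT × ((1+r)^n - 1)/r = $17,439.00


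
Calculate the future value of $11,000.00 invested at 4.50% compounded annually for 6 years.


Compound interest formula: A = P(1 + r/n)^(nt)
A = $11,000.00 × (1 + 0.045/1)^(1 × 6)
Growth factor: (1 + 0.045/1)^6 = 1.302260
A = $11,000.00 × 1.302260
A = $14,324.86

A = P(1 + r/n)^(nt) = $14,324.86


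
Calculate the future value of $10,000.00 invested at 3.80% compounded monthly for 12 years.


Compound interest formula: A = P(1 + r/n)^(nt)
A = $10,000.00 × (1 + 0.038/12)^(12 × 12)
Growth factor: (1 + 0.038/12)^144 = 1.576614
A = $10,000.00 × 1.576614
A = $15,766.14

A = P(1 + r/n)^(nt) = $15,766.14


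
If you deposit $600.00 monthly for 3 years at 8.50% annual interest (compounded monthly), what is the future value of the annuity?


Future value of an ordinary annuity: FV = PMT × ((1 + r)^n − 1) / r
Monthly rate r = 0.085/12 ≈ 0.00708333, n = 36
FV = $600.00 × ((1 + 0.085/12)^36 − 1) / (0.085/12)
FV = $600.00 × 40.842659
FV = $24,505.60

FV = PMT × ((1+r)^n - 1)/r = $24,505.60


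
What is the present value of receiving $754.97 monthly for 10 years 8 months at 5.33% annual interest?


Present value of an ordinary annuity: PV = PMT × (1 − (1 + r)^(−n)) / r
Monthly rate r = 0.0533/12 ≈ 0.00444167, n = 128
PV = $754.97 × (1 − (1 + 0.0533/12)^(−128)) / (0.0533/12)
PV = $754.97 × 97.470413
PV = $73,587.24

PV = PMT × (1-(1+r)^(-n))/r = $73,587.24


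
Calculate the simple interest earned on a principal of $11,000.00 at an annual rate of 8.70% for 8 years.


Simple interest formula: I = P × r × t
I = $11,000.00 × 0.087 × 8
I = $7,656.00

I = P × r × t = $7,656.00


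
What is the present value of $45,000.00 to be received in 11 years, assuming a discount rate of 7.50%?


Present value formula: PV = FV / (1 + r)^t
PV = $45,000.00 / (1 + 0.075)^11
PV = $45,000.00 / 2.215609
PV = $20,310.44

PV = FV / (1 + r)^t = $20,310.44


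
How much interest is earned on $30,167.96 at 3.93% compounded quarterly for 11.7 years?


Compound interest earned = final amount − principal.
A = P(1 + r/n)^(nt) = $30,167.96 × (1 + 0.0393/4)^(4 × 11.7) = $47,672.10
Interest = A − P = $47,672.10 − $30,167.96 = $17,504.14

Interest = A - P = $17,504.14


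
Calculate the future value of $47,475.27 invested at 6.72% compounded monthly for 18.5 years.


Compound interest formula: A = P(1 + r/n)^(nt)
A = $47,475.27 × (1 + 0.0672/12)^(12 × 18.5)
Growth factor: (1 + 0.0672/12)^222 = 3.4546874
A = $47,475.27 × 3.4546874
A = $164,012.22

A = P(1 + r/n)^(nt) = $164,012.22


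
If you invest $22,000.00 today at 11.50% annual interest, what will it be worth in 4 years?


Future value formula: FV = PV × (1 + r)^t
FV = $22,000.00 × (1 + 0.115)^4
FV = $22,000.00 × 1.545608
FV = $34,003.38

FV = PV × (1 + r)^t = $34,003.38


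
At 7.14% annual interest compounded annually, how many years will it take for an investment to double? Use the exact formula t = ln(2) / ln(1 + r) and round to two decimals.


Doubling condition: (1 + r)^t = 2
Take ln of both sides: t × ln(1 + r) = ln(2)
t = ln(2) / ln(1 + r)
t = 0.693147 / 0.068966
t = 10.05

t = ln(2) / ln(1 + r) = 10.05 years


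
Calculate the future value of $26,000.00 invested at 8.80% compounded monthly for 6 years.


Compound interest formula: A = P(1 + r/n)^(nt)
A = $26,000.00 × (1 + 0.088/12)^(12 × 6)
Growth factor: (1 + 0.088/12)^72 = 1.6922744
A = $26,000.00 × 1.6922744
A = $43,999.13

A = P(1 + r/n)^(nt) = $43,999.13


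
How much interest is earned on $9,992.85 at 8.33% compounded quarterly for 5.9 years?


Compound interest earned = final amount − principal.
A = P(1 + r/n)^(nt) = $9,992.85 × (1 + 0.0833/4)^(4 × 5.9) = $16,253.24
Interest = A − P = $16,253.24 − $9,992.85 = $6,260.39

Interest = A - P = $6,260.39


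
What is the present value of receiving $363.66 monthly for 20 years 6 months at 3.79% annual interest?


Present value of an ordinary annuity: PV = PMT × (1 − (1 + r)^(−n)) / r
Monthly rate r = 0.0379/12 ≈ 0.00315833, n = 246
PV = $363.66 × (1 − (1 + 0.0379/12)^(−246)) / (0.0379/12)
PV = $363.66 × 170.859231
PV = $62,134.67

PV = PMT × (1-(1+r)^(-n))/r = $62,134.67


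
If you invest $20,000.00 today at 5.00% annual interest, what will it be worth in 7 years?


Future value formula: FV = PV × (1 + r)^t
FV = $20,000.00 × (1 + 0.05)^7
FV = $20,000.00 × 1.4071004
FV = $28,142.01

FV = PV × (1 + r)^t = $28,142.01


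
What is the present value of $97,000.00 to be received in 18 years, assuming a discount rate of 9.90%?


Present value formula: PV = FV / (1 + r)^t
PV = $97,000.00 / (1 + 0.099)^18
PV = $97,000.00 / 5.469636
PV = $17,734.27

PV = FV / (1 + r)^t = $17,734.27


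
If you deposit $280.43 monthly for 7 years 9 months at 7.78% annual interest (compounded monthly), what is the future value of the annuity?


Future value of an ordinary annuity: FV = PMT × ((1 + r)^n − 1) / r
Monthly rate r = 0.0778/12 ≈ 0.00648333, n = 93
FV = $280.43 × ((1 + 0.0778/12)^93 − 1) / (0.0778/12)
FV = $280.43 × 127.087225
FV = $35,639.07

FV = PMT × ((1+r)^n - 1)/r = $35,639.07


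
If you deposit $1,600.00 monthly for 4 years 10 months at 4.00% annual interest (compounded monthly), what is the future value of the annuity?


Future value of an ordinary annuity: FV = PMT × ((1 + r)^n − 1) / r
Monthly rate r = 0.04/12 ≈ 0.00333333, n = 58
FV = $1,600.00 × ((1 + 0.04/12)^58 − 1) / (0.04/12)
FV = $1,600.00 × 63.869141
FV = $102,190.63

FV = PMT × ((1+r)^n - 1)/r = $102,190.63


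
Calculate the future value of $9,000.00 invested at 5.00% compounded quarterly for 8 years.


Compound interest formula: A = P(1 + r/n)^(nt)
A = $9,000.00 × (1 + 0.05/4)^(4 × 8)
Growth factor: (1 + 0.05/4)^32 = 1.4881305
A = $9,000.00 × 1.4881305
A = $13,393.17

A = P(1 + r/n)^(nt) = $13,393.17


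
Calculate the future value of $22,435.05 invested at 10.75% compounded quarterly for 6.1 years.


Compound interest formula: A = P(1 + r/n)^(nt)
A = $22,435.05 × (1 + 0.1075/4)^(4 × 6.1)
Growth factor: (1 + 0.1075/4)^24.4 = 1.9099807
A = $22,435.05 × 1.9099807
A = $42,850.51

A = P(1 + r/n)^(nt) = $42,850.51


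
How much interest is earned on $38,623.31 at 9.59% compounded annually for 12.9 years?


Compound interest earned = final amount − principal.
A = P(1 + r/n)^(nt) = $38,623.31 × (1 + 0.0959/1)^(1 × 12.9) = $125,861.95
Interest = A − P = $125,861.95 − $38,623.31 = $87,238.64

Interest = A - P = $87,238.64


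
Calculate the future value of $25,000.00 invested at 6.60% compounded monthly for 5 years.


Compound interest formula: A = P(1 + r/n)^(nt)
A = $25,000.00 × (1 + 0.066/12)^(12 × 5)
Growth factor: (1 + 0.066/12)^60 = 1.389711003
A = $25,000.00 × 1.389711003
A = $34,742.78

A = P(1 + r/n)^(nt) = $34,742.78


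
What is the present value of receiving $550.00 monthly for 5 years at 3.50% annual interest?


Present value of an ordinary annuity: PV = PMT × (1 − (1 + r)^(−n)) / r
Monthly rate r = 0.035/12 ≈ 0.00291667, n = 60
PV = $550.00 × (1 − (1 + 0.035/12)^(−60)) / (0.035/12)
PV = $550.00 × 54.969988
PV = $30,233.49

PV = PMT × (1-(1+r)^(-n))/r = $30,233.49


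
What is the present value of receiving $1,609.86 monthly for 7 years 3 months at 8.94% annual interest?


Present value of an ordinary annuity: PV = PMT × (1 − (1 + r)^(−n)) / r
Monthly rate r = 0.0894/12 = 0.00745, n = 87
PV = $1,609.86 × (1 − (1 + 0.0894/12)^(−87)) / (0.0894/12)
PV = $1,609.86 × 63.856313
PV = $102,799.72

PV = PMT × (1-(1+r)^(-n))/r = $102,799.72


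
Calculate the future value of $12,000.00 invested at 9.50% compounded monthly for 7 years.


Compound interest formula: A = P(1 + r/n)^(nt)
A = $12,000.00 × (1 + 0.095/12)^(12 × 7)
Growth factor: (1 + 0.095/12)^84 = 1.939406
A = $12,000.00 × 1.939406
A = $23,272.87

A = P(1 + r/n)^(nt) = $23,272.87


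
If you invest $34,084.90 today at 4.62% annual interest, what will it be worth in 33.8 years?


Future value formula: FV = PV × (1 + r)^t
FV = $34,084.90 × (1 + 0.0462)^33.8
FV = $34,084.90 × 4.60232613
FV = $156,869.83

FV = PV × (1 + r)^t = $156,869.83


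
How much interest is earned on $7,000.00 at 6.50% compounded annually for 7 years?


Compound interest earned = final amount − principal.
A = P(1 + r/n)^(nt) = $7,000.00 × (1 + 0.065/1)^(1 × 7) = $10,877.91
Interest = A − P = $10,877.91 − $7,000.00 = $3,877.91

Interest = A - P = $3,877.91


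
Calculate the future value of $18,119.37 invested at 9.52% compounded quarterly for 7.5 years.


Compound interest formula: A = P(1 + r/n)^(nt)
A = $18,119.37 × (1 + 0.0952/4)^(4 × 7.5)
Growth factor: (1 + 0.0952/4)^30 = 2.025134
A = $18,119.37 × 2.025134
A = $36,694.15

A = P(1 + r/n)^(nt) = $36,694.15


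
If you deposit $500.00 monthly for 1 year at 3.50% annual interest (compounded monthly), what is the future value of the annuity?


Future value of an ordinary annuity: FV = PMT × ((1 + r)^n − 1) / r
Monthly rate r = 0.035/12 ≈ 0.00291667, n = 12
FV = $500.00 × ((1 + 0.035/12)^12 − 1) / (0.035/12)
FV = $500.00 × 12.194384
FV = $6,097.19

FV = PMT × ((1+r)^n - 1)/r = $6,097.19


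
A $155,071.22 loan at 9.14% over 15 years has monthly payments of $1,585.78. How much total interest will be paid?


Total paid over the life of the loan = PMT × n.
Total paid = $1,585.78 × 180 = $285,440.40
Total interest = total paid − principal = $285,440.40 − $155,071.22 = $130,369.18

Total interest = (PMT × n) - PV = $130,369.18


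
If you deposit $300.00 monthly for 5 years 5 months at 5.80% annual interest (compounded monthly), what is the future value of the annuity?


Future value of an ordinary annuity: FV = PMT × ((1 + r)^n − 1) / r
Monthly rate r = 0.058/12 ≈ 0.00483333, n = 65
FV = $300.00 × ((1 + 0.058/12)^65 − 1) / (0.058/12)
FV = $300.00 × 76.154927
FV = $22,846.48

FV = PMT × ((1+r)^n - 1)/r = $22,846.48


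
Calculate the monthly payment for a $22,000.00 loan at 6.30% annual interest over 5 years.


Loan payment formula: PMT = PV × r / (1 − (1 + r)^(−n))
Monthly rate r = 0.063/12 = 0.00525, n = 60 months
Denominator: 1 − (1 + 0.063/12)^(−60) = 0.269610
PMT = $22,000.00 × (0.063/12) / 0.269610
PMT = $428.40 per month

PMT = PV × r / (1-(1+r)^(-n)) = $428.40/month


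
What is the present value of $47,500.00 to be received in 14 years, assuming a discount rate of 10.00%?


Present value formula: PV = FV / (1 + r)^t
PV = $47,500.00 / (1 + 0.1)^14
PV = $47,500.00 / 3.7974983
PV = $12,508.23

PV = FV / (1 + r)^t = $12,508.23


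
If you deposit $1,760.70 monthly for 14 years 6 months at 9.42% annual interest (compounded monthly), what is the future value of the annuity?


Future value of an ordinary annuity: FV = PMT × ((1 + r)^n − 1) / r
Monthly rate r = 0.0942/12 = 0.00785, n = 174
FV = $1,760.70 × ((1 + 0.0942/12)^174 − 1) / (0.0942/12)
FV = $1,760.70 × 369.223189
FV = $650,091.27

FV = PMT × ((1+r)^n - 1)/r = $650,091.27


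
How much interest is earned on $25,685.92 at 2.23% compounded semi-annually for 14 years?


Compound interest earned = final amount − principal.
A = P(1 + r/n)^(nt) = $25,685.92 × (1 + 0.0223/2)^(2 × 14) = $35,037.37
Interest = A − P = $35,037.37 − $25,685.92 = $9,351.45

Interest = A - P = $9,351.45


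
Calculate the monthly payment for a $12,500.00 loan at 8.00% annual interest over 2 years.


Loan payment formula: PMT = PV × r / (1 − (1 + r)^(−n))
Monthly rate r = 0.08/12 ≈ 0.00666667, n = 24 months
Denominator: 1 − (1 + 0.08/12)^(−24) = 0.147404
PMT = $12,500.00 × (0.08/12) / 0.147404
PMT = $565.34 per month

PMT = PV × r / (1-(1+r)^(-n)) = $565.34/month


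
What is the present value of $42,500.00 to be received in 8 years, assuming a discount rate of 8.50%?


Present value formula: PV = FV / (1 + r)^t
PV = $42,500.00 / (1 + 0.085)^8
PV = $42,500.00 / 1.9206043
PV = $22,128.45

PV = FV / (1 + r)^t = $22,128.45


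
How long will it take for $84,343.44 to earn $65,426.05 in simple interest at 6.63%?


Rearrange the simple interest formula for t:
I = P × r × t  ⇒  t = I / (P × r)
t = $65,426.05 / ($84,343.44 × 0.0663)
t = 11.7

t = I/(P×r) = 11.7 years


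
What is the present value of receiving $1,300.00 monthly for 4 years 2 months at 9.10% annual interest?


Present value of an ordinary annuity: PV = PMT × (1 − (1 + r)^(−n)) / r
Monthly rate r = 0.091/12 ≈ 0.00758333, n = 50
PV = $1,300.00 × (1 − (1 + 0.091/12)^(−50)) / (0.091/12)
PV = $1,300.00 × 41.484228
PV = $53,929.50

PV = PMT × (1-(1+r)^(-n))/r = $53,929.50


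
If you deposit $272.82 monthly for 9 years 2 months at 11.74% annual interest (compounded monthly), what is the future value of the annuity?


Future value of an ordinary annuity: FV = PMT × ((1 + r)^n − 1) / r
Monthly rate r = 0.1174/12 ≈ 0.00978333, n = 110
FV = $272.82 × ((1 + 0.1174/12)^110 − 1) / (0.1174/12)
FV = $272.82 × 196.059050
FV = $53,488.83

FV = PMT × ((1+r)^n - 1)/r = $53,488.83


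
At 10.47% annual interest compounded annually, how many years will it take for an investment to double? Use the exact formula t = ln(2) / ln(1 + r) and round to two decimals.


Doubling condition: (1 + r)^t = 2
Take ln of both sides: t × ln(1 + r) = ln(2)
t = ln(2) / ln(1 + r)
t = 0.693147 / 0.099574
t = 6.96

t = ln(2) / ln(1 + r) = 6.96 years
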